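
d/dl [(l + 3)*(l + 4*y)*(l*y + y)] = y*(3*l^2 + 8*l*y + 8*l + 16*y + 3)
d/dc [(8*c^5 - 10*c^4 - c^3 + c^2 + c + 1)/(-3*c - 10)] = (-96*c^5 - 310*c^4 + 406*c^3 + 27*c^2 - 20*c - 7)/(9*c^2 + 60*c + 100)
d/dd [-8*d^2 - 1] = -16*d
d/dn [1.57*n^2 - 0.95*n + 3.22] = 3.14*n - 0.95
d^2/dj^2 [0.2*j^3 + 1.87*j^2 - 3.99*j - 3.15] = 1.2*j + 3.74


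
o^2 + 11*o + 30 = (o + 5)*(o + 6)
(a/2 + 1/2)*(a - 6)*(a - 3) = a^3/2 - 4*a^2 + 9*a/2 + 9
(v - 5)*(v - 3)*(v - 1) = v^3 - 9*v^2 + 23*v - 15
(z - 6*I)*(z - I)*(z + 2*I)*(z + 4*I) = z^4 - I*z^3 + 28*z^2 + 20*I*z + 48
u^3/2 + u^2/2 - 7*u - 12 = (u/2 + 1)*(u - 4)*(u + 3)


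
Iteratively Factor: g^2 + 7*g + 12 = (g + 3)*(g + 4)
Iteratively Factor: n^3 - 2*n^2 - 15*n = (n + 3)*(n^2 - 5*n) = (n - 5)*(n + 3)*(n)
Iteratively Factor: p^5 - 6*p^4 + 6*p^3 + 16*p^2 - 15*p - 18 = (p - 3)*(p^4 - 3*p^3 - 3*p^2 + 7*p + 6) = (p - 3)*(p + 1)*(p^3 - 4*p^2 + p + 6) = (p - 3)^2*(p + 1)*(p^2 - p - 2) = (p - 3)^2*(p - 2)*(p + 1)*(p + 1)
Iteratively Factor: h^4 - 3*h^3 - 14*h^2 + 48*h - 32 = (h - 1)*(h^3 - 2*h^2 - 16*h + 32) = (h - 1)*(h + 4)*(h^2 - 6*h + 8) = (h - 4)*(h - 1)*(h + 4)*(h - 2)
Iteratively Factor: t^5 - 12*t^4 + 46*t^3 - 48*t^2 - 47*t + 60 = (t - 1)*(t^4 - 11*t^3 + 35*t^2 - 13*t - 60) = (t - 3)*(t - 1)*(t^3 - 8*t^2 + 11*t + 20) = (t - 4)*(t - 3)*(t - 1)*(t^2 - 4*t - 5) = (t - 4)*(t - 3)*(t - 1)*(t + 1)*(t - 5)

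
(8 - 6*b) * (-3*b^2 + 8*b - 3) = 18*b^3 - 72*b^2 + 82*b - 24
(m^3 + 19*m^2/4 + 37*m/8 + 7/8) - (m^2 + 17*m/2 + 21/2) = m^3 + 15*m^2/4 - 31*m/8 - 77/8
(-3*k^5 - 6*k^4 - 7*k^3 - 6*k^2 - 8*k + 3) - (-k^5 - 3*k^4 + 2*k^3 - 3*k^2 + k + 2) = -2*k^5 - 3*k^4 - 9*k^3 - 3*k^2 - 9*k + 1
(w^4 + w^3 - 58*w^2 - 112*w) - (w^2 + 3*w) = w^4 + w^3 - 59*w^2 - 115*w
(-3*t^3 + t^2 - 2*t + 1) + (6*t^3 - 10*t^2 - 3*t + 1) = 3*t^3 - 9*t^2 - 5*t + 2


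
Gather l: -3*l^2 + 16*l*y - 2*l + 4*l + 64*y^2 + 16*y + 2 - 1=-3*l^2 + l*(16*y + 2) + 64*y^2 + 16*y + 1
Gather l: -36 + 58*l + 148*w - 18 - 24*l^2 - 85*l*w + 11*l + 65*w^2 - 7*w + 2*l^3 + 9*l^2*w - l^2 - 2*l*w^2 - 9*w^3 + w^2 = 2*l^3 + l^2*(9*w - 25) + l*(-2*w^2 - 85*w + 69) - 9*w^3 + 66*w^2 + 141*w - 54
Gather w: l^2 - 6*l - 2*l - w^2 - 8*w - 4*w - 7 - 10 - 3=l^2 - 8*l - w^2 - 12*w - 20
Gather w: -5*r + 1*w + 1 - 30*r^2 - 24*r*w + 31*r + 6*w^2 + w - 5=-30*r^2 + 26*r + 6*w^2 + w*(2 - 24*r) - 4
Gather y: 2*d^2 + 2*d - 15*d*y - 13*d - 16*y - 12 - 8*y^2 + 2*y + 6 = 2*d^2 - 11*d - 8*y^2 + y*(-15*d - 14) - 6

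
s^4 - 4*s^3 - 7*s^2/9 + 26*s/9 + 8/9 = (s - 4)*(s - 1)*(s + 1/3)*(s + 2/3)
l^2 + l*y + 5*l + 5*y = (l + 5)*(l + y)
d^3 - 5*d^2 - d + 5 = (d - 5)*(d - 1)*(d + 1)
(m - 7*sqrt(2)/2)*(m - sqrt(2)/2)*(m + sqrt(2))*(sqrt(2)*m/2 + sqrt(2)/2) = sqrt(2)*m^4/2 - 3*m^3 + sqrt(2)*m^3/2 - 9*sqrt(2)*m^2/4 - 3*m^2 - 9*sqrt(2)*m/4 + 7*m/2 + 7/2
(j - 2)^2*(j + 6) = j^3 + 2*j^2 - 20*j + 24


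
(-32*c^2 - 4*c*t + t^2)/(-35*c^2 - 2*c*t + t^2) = (32*c^2 + 4*c*t - t^2)/(35*c^2 + 2*c*t - t^2)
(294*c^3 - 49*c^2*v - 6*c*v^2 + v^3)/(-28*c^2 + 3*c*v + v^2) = (42*c^2 - 13*c*v + v^2)/(-4*c + v)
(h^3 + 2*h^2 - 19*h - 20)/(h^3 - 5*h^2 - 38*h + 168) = (h^2 + 6*h + 5)/(h^2 - h - 42)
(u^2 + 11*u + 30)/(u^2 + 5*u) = (u + 6)/u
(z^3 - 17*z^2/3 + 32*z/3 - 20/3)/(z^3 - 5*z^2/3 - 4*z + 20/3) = (z - 2)/(z + 2)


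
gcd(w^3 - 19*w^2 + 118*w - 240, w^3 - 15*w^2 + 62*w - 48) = w^2 - 14*w + 48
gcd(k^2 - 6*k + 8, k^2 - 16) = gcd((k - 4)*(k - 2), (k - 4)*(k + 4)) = k - 4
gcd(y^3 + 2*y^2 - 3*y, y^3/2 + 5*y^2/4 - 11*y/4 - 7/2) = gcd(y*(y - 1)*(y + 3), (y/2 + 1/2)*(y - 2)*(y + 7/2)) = 1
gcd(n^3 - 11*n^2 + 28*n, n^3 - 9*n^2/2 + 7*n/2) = n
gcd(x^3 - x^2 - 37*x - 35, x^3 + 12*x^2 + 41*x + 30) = x^2 + 6*x + 5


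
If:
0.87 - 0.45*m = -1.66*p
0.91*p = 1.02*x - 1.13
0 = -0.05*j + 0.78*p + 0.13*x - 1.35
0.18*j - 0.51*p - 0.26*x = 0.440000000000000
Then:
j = 12.46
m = 9.46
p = 2.04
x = 2.93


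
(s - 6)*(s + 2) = s^2 - 4*s - 12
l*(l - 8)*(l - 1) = l^3 - 9*l^2 + 8*l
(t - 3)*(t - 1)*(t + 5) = t^3 + t^2 - 17*t + 15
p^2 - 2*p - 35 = (p - 7)*(p + 5)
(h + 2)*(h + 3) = h^2 + 5*h + 6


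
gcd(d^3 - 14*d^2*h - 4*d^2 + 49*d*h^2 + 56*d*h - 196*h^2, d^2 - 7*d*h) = d - 7*h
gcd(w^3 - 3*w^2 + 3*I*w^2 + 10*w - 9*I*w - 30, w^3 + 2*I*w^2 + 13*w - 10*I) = w^2 + 3*I*w + 10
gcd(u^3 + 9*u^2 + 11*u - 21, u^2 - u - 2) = 1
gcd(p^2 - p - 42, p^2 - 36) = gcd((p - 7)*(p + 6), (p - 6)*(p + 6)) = p + 6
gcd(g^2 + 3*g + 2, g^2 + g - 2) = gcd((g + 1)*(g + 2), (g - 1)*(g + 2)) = g + 2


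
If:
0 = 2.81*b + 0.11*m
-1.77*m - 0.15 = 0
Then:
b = 0.00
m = -0.08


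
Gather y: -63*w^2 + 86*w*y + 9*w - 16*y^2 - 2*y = -63*w^2 + 9*w - 16*y^2 + y*(86*w - 2)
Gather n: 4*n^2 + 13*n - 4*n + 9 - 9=4*n^2 + 9*n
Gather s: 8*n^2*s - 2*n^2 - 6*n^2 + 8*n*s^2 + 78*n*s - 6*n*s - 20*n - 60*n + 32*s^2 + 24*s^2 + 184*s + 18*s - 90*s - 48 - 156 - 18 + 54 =-8*n^2 - 80*n + s^2*(8*n + 56) + s*(8*n^2 + 72*n + 112) - 168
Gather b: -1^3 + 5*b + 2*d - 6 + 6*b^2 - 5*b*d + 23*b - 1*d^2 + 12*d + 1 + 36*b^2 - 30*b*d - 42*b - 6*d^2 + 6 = 42*b^2 + b*(-35*d - 14) - 7*d^2 + 14*d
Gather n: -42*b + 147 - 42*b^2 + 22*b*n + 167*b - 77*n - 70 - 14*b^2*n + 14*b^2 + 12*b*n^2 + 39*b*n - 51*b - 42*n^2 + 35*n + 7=-28*b^2 + 74*b + n^2*(12*b - 42) + n*(-14*b^2 + 61*b - 42) + 84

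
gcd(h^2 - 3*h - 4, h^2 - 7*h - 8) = h + 1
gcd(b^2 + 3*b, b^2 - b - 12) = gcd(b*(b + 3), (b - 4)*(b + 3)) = b + 3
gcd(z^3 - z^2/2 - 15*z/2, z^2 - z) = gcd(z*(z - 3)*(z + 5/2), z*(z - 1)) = z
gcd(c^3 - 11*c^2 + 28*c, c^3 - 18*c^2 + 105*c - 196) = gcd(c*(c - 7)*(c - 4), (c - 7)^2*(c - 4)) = c^2 - 11*c + 28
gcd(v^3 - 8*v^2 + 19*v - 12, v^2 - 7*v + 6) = v - 1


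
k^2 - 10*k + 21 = (k - 7)*(k - 3)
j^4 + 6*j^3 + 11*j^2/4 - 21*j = j*(j - 3/2)*(j + 7/2)*(j + 4)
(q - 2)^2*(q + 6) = q^3 + 2*q^2 - 20*q + 24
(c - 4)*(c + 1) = c^2 - 3*c - 4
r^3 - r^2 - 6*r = r*(r - 3)*(r + 2)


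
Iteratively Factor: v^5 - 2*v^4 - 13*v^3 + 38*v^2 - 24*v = (v)*(v^4 - 2*v^3 - 13*v^2 + 38*v - 24) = v*(v + 4)*(v^3 - 6*v^2 + 11*v - 6) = v*(v - 3)*(v + 4)*(v^2 - 3*v + 2) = v*(v - 3)*(v - 2)*(v + 4)*(v - 1)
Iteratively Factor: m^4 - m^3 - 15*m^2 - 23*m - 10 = (m + 1)*(m^3 - 2*m^2 - 13*m - 10) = (m + 1)*(m + 2)*(m^2 - 4*m - 5) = (m - 5)*(m + 1)*(m + 2)*(m + 1)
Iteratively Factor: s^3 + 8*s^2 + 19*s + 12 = (s + 4)*(s^2 + 4*s + 3) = (s + 3)*(s + 4)*(s + 1)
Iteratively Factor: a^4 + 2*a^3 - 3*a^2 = (a - 1)*(a^3 + 3*a^2) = (a - 1)*(a + 3)*(a^2) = a*(a - 1)*(a + 3)*(a)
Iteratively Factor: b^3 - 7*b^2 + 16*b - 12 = (b - 2)*(b^2 - 5*b + 6) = (b - 3)*(b - 2)*(b - 2)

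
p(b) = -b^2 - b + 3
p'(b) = -2*b - 1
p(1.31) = -0.03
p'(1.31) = -3.62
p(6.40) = -44.36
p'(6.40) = -13.80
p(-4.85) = -15.67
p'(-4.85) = 8.70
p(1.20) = 0.36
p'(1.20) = -3.40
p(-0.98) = 3.02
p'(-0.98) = 0.96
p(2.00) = -3.00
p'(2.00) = -5.00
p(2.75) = -7.31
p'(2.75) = -6.50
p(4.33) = -20.08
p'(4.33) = -9.66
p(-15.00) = -207.00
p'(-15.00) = 29.00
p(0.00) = 3.00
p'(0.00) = -1.00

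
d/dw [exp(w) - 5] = exp(w)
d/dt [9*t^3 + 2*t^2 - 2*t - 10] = 27*t^2 + 4*t - 2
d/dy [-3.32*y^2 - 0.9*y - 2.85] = -6.64*y - 0.9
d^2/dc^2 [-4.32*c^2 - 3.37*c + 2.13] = -8.64000000000000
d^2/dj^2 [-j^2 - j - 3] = -2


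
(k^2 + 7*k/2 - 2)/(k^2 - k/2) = (k + 4)/k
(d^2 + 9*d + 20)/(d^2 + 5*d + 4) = (d + 5)/(d + 1)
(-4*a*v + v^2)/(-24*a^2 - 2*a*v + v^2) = v*(4*a - v)/(24*a^2 + 2*a*v - v^2)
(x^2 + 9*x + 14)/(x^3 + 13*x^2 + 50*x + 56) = 1/(x + 4)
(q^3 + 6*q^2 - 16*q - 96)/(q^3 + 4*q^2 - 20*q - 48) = (q + 4)/(q + 2)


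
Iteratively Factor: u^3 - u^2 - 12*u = (u - 4)*(u^2 + 3*u) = (u - 4)*(u + 3)*(u)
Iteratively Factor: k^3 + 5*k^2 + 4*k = (k)*(k^2 + 5*k + 4) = k*(k + 4)*(k + 1)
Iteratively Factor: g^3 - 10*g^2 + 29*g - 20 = (g - 5)*(g^2 - 5*g + 4) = (g - 5)*(g - 4)*(g - 1)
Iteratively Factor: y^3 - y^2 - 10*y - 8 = (y - 4)*(y^2 + 3*y + 2) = (y - 4)*(y + 2)*(y + 1)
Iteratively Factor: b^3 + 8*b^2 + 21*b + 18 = (b + 2)*(b^2 + 6*b + 9) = (b + 2)*(b + 3)*(b + 3)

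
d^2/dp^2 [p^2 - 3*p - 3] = 2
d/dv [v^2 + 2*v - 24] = 2*v + 2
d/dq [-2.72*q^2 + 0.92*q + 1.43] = 0.92 - 5.44*q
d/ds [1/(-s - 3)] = (s + 3)^(-2)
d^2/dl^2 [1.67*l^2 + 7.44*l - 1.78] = 3.34000000000000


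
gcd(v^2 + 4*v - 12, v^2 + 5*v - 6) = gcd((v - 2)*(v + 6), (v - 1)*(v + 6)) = v + 6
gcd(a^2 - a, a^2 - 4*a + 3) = a - 1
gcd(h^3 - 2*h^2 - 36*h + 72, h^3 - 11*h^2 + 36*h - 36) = h^2 - 8*h + 12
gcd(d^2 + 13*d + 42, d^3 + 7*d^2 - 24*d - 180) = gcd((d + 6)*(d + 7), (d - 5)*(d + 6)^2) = d + 6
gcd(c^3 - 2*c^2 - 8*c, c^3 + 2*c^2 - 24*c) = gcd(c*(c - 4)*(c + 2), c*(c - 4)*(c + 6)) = c^2 - 4*c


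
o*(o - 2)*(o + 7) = o^3 + 5*o^2 - 14*o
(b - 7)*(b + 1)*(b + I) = b^3 - 6*b^2 + I*b^2 - 7*b - 6*I*b - 7*I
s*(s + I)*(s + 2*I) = s^3 + 3*I*s^2 - 2*s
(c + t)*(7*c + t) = 7*c^2 + 8*c*t + t^2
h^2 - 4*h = h*(h - 4)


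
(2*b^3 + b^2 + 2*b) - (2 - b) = 2*b^3 + b^2 + 3*b - 2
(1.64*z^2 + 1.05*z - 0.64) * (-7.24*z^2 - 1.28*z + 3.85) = -11.8736*z^4 - 9.7012*z^3 + 9.6036*z^2 + 4.8617*z - 2.464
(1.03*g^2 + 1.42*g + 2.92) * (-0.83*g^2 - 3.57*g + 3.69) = -0.8549*g^4 - 4.8557*g^3 - 3.6923*g^2 - 5.1846*g + 10.7748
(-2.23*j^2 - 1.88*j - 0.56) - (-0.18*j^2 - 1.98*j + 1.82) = -2.05*j^2 + 0.1*j - 2.38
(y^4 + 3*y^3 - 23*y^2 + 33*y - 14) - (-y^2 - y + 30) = y^4 + 3*y^3 - 22*y^2 + 34*y - 44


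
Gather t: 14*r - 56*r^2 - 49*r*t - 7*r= -56*r^2 - 49*r*t + 7*r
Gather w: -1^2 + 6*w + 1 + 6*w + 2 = 12*w + 2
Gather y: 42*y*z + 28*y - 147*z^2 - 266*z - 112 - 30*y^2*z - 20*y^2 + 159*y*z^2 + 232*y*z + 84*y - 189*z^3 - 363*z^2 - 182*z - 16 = y^2*(-30*z - 20) + y*(159*z^2 + 274*z + 112) - 189*z^3 - 510*z^2 - 448*z - 128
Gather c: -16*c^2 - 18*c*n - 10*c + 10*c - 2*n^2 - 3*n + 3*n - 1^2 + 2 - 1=-16*c^2 - 18*c*n - 2*n^2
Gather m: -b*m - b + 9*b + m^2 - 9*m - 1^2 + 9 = 8*b + m^2 + m*(-b - 9) + 8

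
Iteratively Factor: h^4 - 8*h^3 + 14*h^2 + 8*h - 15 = (h - 5)*(h^3 - 3*h^2 - h + 3) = (h - 5)*(h - 1)*(h^2 - 2*h - 3) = (h - 5)*(h - 3)*(h - 1)*(h + 1)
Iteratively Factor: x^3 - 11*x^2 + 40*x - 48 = (x - 3)*(x^2 - 8*x + 16) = (x - 4)*(x - 3)*(x - 4)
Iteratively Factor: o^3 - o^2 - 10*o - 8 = (o + 1)*(o^2 - 2*o - 8) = (o - 4)*(o + 1)*(o + 2)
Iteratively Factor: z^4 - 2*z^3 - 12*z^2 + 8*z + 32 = (z - 4)*(z^3 + 2*z^2 - 4*z - 8) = (z - 4)*(z + 2)*(z^2 - 4) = (z - 4)*(z - 2)*(z + 2)*(z + 2)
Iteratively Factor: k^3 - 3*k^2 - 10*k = (k)*(k^2 - 3*k - 10) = k*(k + 2)*(k - 5)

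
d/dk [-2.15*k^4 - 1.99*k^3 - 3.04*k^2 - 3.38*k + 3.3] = -8.6*k^3 - 5.97*k^2 - 6.08*k - 3.38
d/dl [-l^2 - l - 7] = -2*l - 1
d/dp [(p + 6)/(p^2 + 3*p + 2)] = (p^2 + 3*p - (p + 6)*(2*p + 3) + 2)/(p^2 + 3*p + 2)^2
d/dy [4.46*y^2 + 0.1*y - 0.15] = 8.92*y + 0.1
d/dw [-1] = 0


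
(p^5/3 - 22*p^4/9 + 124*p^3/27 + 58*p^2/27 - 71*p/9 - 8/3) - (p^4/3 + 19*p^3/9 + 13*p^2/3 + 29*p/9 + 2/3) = p^5/3 - 25*p^4/9 + 67*p^3/27 - 59*p^2/27 - 100*p/9 - 10/3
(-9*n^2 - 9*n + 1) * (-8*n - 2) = 72*n^3 + 90*n^2 + 10*n - 2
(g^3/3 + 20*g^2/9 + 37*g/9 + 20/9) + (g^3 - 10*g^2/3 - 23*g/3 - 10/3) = 4*g^3/3 - 10*g^2/9 - 32*g/9 - 10/9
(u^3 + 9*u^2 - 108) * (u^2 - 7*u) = u^5 + 2*u^4 - 63*u^3 - 108*u^2 + 756*u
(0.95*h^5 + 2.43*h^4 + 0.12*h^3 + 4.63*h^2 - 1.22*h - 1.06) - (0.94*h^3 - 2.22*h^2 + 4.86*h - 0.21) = 0.95*h^5 + 2.43*h^4 - 0.82*h^3 + 6.85*h^2 - 6.08*h - 0.85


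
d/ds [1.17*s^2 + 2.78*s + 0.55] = 2.34*s + 2.78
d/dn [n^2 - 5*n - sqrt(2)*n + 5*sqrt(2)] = 2*n - 5 - sqrt(2)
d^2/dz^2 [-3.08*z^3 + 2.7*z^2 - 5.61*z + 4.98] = 5.4 - 18.48*z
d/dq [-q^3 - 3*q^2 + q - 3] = -3*q^2 - 6*q + 1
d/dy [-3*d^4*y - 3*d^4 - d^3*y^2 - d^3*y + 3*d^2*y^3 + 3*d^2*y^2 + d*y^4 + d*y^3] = d*(-3*d^3 - 2*d^2*y - d^2 + 9*d*y^2 + 6*d*y + 4*y^3 + 3*y^2)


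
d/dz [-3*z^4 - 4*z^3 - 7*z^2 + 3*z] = -12*z^3 - 12*z^2 - 14*z + 3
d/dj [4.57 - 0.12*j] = -0.120000000000000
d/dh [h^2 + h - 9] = 2*h + 1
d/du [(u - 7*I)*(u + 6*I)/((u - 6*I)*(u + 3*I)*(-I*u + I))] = (-I*u^4 - 2*u^3 + u^2*(-2 - 105*I) + u*(-252 + 48*I) + 108 - 756*I)/(u^6 + u^5*(-2 - 6*I) + u^4*(28 + 12*I) + u^3*(-54 - 114*I) + u^2*(351 + 216*I) + u*(-648 - 108*I) + 324)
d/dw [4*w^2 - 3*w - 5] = 8*w - 3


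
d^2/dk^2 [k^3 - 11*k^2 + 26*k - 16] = 6*k - 22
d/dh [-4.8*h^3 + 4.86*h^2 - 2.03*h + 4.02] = -14.4*h^2 + 9.72*h - 2.03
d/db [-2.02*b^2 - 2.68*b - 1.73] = -4.04*b - 2.68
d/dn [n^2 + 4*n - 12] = 2*n + 4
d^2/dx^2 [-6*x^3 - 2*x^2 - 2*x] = -36*x - 4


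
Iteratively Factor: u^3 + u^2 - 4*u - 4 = (u + 1)*(u^2 - 4) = (u + 1)*(u + 2)*(u - 2)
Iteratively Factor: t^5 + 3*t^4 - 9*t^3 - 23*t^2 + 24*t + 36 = (t + 3)*(t^4 - 9*t^2 + 4*t + 12) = (t - 2)*(t + 3)*(t^3 + 2*t^2 - 5*t - 6) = (t - 2)*(t + 3)^2*(t^2 - t - 2) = (t - 2)^2*(t + 3)^2*(t + 1)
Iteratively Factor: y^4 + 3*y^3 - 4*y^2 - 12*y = (y - 2)*(y^3 + 5*y^2 + 6*y) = (y - 2)*(y + 3)*(y^2 + 2*y) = y*(y - 2)*(y + 3)*(y + 2)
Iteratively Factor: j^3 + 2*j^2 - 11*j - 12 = (j + 1)*(j^2 + j - 12) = (j - 3)*(j + 1)*(j + 4)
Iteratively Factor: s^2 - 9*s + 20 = (s - 4)*(s - 5)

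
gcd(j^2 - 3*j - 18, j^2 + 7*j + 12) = j + 3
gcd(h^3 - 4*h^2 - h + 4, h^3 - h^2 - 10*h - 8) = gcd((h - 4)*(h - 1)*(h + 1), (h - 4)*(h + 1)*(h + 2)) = h^2 - 3*h - 4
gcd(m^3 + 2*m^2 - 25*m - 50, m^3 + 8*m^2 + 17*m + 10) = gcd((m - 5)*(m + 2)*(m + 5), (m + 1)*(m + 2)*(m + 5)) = m^2 + 7*m + 10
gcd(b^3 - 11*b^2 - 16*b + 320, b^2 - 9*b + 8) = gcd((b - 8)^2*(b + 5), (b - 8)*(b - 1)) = b - 8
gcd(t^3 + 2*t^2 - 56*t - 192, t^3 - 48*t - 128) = t^2 - 4*t - 32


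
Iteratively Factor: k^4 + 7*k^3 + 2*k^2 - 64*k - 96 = (k - 3)*(k^3 + 10*k^2 + 32*k + 32) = (k - 3)*(k + 4)*(k^2 + 6*k + 8) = (k - 3)*(k + 4)^2*(k + 2)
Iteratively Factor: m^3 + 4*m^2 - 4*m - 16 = (m + 4)*(m^2 - 4) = (m + 2)*(m + 4)*(m - 2)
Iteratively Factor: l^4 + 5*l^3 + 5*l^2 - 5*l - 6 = (l + 3)*(l^3 + 2*l^2 - l - 2) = (l + 2)*(l + 3)*(l^2 - 1) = (l + 1)*(l + 2)*(l + 3)*(l - 1)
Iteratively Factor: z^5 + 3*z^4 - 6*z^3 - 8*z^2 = (z + 1)*(z^4 + 2*z^3 - 8*z^2) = (z - 2)*(z + 1)*(z^3 + 4*z^2) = z*(z - 2)*(z + 1)*(z^2 + 4*z) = z*(z - 2)*(z + 1)*(z + 4)*(z)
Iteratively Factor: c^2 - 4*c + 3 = (c - 3)*(c - 1)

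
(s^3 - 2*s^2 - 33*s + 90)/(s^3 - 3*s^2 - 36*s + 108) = (s - 5)/(s - 6)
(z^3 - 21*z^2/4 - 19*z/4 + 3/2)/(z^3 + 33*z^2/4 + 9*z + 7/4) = (4*z^2 - 25*z + 6)/(4*z^2 + 29*z + 7)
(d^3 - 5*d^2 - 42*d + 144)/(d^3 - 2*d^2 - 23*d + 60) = (d^2 - 2*d - 48)/(d^2 + d - 20)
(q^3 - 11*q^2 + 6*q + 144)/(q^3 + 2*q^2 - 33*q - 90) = (q - 8)/(q + 5)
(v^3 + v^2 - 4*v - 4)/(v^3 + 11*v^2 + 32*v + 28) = (v^2 - v - 2)/(v^2 + 9*v + 14)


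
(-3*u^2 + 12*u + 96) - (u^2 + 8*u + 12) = -4*u^2 + 4*u + 84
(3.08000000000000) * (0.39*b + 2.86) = 1.2012*b + 8.8088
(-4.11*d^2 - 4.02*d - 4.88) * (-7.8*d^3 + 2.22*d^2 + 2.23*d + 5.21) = 32.058*d^5 + 22.2318*d^4 + 19.9743*d^3 - 41.2113*d^2 - 31.8266*d - 25.4248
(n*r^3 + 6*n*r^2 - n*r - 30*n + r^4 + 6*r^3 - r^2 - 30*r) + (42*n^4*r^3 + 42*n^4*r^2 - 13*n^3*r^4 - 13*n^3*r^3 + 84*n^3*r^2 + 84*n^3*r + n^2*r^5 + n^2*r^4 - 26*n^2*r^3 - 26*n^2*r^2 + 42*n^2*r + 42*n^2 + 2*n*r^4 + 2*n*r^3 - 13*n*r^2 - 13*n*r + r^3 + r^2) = 42*n^4*r^3 + 42*n^4*r^2 - 13*n^3*r^4 - 13*n^3*r^3 + 84*n^3*r^2 + 84*n^3*r + n^2*r^5 + n^2*r^4 - 26*n^2*r^3 - 26*n^2*r^2 + 42*n^2*r + 42*n^2 + 2*n*r^4 + 3*n*r^3 - 7*n*r^2 - 14*n*r - 30*n + r^4 + 7*r^3 - 30*r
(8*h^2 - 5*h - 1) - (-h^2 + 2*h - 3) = 9*h^2 - 7*h + 2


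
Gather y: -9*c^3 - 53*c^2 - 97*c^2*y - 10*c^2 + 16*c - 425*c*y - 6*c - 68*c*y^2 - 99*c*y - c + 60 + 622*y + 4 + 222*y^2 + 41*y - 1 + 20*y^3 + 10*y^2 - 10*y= -9*c^3 - 63*c^2 + 9*c + 20*y^3 + y^2*(232 - 68*c) + y*(-97*c^2 - 524*c + 653) + 63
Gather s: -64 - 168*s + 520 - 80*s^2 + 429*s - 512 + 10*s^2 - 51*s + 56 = -70*s^2 + 210*s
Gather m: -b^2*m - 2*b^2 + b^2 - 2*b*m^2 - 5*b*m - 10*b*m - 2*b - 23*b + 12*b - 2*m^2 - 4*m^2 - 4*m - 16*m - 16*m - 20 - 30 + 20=-b^2 - 13*b + m^2*(-2*b - 6) + m*(-b^2 - 15*b - 36) - 30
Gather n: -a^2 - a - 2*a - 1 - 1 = -a^2 - 3*a - 2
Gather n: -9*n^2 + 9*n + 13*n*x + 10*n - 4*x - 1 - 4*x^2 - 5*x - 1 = -9*n^2 + n*(13*x + 19) - 4*x^2 - 9*x - 2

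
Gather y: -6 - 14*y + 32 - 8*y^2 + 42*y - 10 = -8*y^2 + 28*y + 16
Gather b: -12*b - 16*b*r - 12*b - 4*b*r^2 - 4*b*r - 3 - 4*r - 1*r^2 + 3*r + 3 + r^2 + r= b*(-4*r^2 - 20*r - 24)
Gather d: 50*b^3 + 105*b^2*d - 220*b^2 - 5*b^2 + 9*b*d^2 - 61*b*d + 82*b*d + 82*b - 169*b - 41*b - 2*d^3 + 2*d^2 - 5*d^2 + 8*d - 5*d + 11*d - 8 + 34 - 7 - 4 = 50*b^3 - 225*b^2 - 128*b - 2*d^3 + d^2*(9*b - 3) + d*(105*b^2 + 21*b + 14) + 15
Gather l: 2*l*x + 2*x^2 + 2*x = 2*l*x + 2*x^2 + 2*x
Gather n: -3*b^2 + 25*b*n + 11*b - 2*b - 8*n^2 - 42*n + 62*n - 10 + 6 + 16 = -3*b^2 + 9*b - 8*n^2 + n*(25*b + 20) + 12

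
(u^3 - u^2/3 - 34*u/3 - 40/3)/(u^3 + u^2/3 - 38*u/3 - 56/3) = (3*u + 5)/(3*u + 7)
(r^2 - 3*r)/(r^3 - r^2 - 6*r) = 1/(r + 2)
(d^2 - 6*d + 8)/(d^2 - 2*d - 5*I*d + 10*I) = (d - 4)/(d - 5*I)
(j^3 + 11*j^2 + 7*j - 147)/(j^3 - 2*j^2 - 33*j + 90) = (j^2 + 14*j + 49)/(j^2 + j - 30)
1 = 1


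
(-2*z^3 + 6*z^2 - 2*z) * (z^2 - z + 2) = -2*z^5 + 8*z^4 - 12*z^3 + 14*z^2 - 4*z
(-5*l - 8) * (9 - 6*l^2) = 30*l^3 + 48*l^2 - 45*l - 72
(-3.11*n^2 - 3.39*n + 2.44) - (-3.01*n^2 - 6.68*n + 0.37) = -0.1*n^2 + 3.29*n + 2.07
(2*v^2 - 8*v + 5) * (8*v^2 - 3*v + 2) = 16*v^4 - 70*v^3 + 68*v^2 - 31*v + 10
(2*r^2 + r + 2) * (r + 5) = 2*r^3 + 11*r^2 + 7*r + 10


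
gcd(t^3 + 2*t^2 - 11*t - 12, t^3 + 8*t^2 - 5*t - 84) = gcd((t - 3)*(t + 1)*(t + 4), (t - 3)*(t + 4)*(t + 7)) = t^2 + t - 12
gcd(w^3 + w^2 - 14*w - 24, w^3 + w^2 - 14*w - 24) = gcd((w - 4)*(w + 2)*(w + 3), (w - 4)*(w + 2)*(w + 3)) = w^3 + w^2 - 14*w - 24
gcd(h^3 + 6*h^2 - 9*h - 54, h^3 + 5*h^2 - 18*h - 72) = h^2 + 9*h + 18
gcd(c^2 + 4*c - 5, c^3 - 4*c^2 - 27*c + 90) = c + 5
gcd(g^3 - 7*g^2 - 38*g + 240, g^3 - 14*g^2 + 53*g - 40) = g^2 - 13*g + 40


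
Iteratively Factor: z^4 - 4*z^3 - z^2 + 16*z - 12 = (z - 3)*(z^3 - z^2 - 4*z + 4) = (z - 3)*(z - 1)*(z^2 - 4) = (z - 3)*(z - 1)*(z + 2)*(z - 2)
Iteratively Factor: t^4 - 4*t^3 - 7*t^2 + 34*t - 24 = (t + 3)*(t^3 - 7*t^2 + 14*t - 8) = (t - 4)*(t + 3)*(t^2 - 3*t + 2) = (t - 4)*(t - 1)*(t + 3)*(t - 2)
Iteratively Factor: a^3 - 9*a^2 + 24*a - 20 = (a - 2)*(a^2 - 7*a + 10) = (a - 5)*(a - 2)*(a - 2)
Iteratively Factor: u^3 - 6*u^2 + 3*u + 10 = (u + 1)*(u^2 - 7*u + 10) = (u - 5)*(u + 1)*(u - 2)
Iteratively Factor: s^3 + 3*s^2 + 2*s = (s)*(s^2 + 3*s + 2) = s*(s + 1)*(s + 2)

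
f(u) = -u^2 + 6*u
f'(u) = 6 - 2*u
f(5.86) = 0.82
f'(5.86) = -5.72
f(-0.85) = -5.82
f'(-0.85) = 7.70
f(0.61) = 3.29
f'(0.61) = 4.78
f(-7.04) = -91.80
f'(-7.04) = 20.08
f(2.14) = 8.26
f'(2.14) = 1.72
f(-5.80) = -68.44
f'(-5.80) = 17.60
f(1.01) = 5.04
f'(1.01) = 3.98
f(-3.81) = -37.38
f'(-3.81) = 13.62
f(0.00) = 0.00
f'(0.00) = 6.00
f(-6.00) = -72.00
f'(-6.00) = 18.00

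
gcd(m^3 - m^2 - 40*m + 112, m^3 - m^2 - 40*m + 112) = m^3 - m^2 - 40*m + 112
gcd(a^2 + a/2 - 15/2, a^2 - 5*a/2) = a - 5/2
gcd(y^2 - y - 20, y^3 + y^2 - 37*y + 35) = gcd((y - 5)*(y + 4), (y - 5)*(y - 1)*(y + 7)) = y - 5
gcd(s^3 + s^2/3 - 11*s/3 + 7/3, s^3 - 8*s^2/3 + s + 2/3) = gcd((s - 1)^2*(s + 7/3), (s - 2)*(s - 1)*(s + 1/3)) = s - 1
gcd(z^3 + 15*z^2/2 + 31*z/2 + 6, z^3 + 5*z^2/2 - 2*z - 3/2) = z^2 + 7*z/2 + 3/2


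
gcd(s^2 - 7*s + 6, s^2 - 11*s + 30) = s - 6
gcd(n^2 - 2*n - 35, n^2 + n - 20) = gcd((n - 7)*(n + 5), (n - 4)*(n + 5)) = n + 5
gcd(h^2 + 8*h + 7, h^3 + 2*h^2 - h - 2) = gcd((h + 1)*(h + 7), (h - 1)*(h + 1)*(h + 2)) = h + 1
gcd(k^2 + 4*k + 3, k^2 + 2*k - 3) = k + 3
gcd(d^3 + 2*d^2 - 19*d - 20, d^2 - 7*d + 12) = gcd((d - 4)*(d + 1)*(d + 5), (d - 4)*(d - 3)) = d - 4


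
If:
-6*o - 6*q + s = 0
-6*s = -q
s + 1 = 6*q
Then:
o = -1/6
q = 6/35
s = 1/35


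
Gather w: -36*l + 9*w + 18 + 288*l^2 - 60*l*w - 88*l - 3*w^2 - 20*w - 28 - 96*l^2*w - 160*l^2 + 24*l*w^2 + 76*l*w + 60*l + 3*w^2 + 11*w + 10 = 128*l^2 + 24*l*w^2 - 64*l + w*(-96*l^2 + 16*l)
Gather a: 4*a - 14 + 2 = 4*a - 12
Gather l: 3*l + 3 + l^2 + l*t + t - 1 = l^2 + l*(t + 3) + t + 2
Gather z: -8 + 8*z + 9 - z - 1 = 7*z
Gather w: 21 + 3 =24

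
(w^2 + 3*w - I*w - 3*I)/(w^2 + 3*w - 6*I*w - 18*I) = (w - I)/(w - 6*I)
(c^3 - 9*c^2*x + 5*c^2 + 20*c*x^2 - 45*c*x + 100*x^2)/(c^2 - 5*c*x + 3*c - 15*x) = (c^2 - 4*c*x + 5*c - 20*x)/(c + 3)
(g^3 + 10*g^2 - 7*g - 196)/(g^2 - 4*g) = g + 14 + 49/g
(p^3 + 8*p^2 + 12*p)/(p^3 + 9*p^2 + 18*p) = (p + 2)/(p + 3)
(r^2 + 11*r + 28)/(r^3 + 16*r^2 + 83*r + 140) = 1/(r + 5)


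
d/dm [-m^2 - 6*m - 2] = -2*m - 6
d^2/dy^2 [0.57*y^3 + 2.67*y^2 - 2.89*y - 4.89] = 3.42*y + 5.34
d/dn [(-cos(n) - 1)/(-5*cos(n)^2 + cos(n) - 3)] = (-5*sin(n)^2 + 10*cos(n) + 1)*sin(n)/(5*sin(n)^2 + cos(n) - 8)^2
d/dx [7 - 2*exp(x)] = -2*exp(x)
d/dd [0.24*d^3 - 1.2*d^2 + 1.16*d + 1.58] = 0.72*d^2 - 2.4*d + 1.16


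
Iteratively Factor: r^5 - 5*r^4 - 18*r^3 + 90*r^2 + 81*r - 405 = (r + 3)*(r^4 - 8*r^3 + 6*r^2 + 72*r - 135) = (r - 3)*(r + 3)*(r^3 - 5*r^2 - 9*r + 45) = (r - 3)^2*(r + 3)*(r^2 - 2*r - 15) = (r - 3)^2*(r + 3)^2*(r - 5)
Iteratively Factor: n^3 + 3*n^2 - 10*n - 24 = (n + 2)*(n^2 + n - 12) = (n - 3)*(n + 2)*(n + 4)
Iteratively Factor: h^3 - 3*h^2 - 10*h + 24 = (h - 2)*(h^2 - h - 12) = (h - 2)*(h + 3)*(h - 4)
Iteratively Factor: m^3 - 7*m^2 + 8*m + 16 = (m + 1)*(m^2 - 8*m + 16) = (m - 4)*(m + 1)*(m - 4)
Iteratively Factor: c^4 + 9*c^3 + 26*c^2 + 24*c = (c + 2)*(c^3 + 7*c^2 + 12*c) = (c + 2)*(c + 3)*(c^2 + 4*c) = c*(c + 2)*(c + 3)*(c + 4)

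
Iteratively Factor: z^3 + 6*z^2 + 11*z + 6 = (z + 1)*(z^2 + 5*z + 6) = (z + 1)*(z + 3)*(z + 2)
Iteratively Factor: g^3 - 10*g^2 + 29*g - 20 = (g - 4)*(g^2 - 6*g + 5) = (g - 4)*(g - 1)*(g - 5)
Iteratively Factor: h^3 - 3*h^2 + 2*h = (h)*(h^2 - 3*h + 2) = h*(h - 1)*(h - 2)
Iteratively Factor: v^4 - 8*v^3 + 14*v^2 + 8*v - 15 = (v - 1)*(v^3 - 7*v^2 + 7*v + 15) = (v - 1)*(v + 1)*(v^2 - 8*v + 15) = (v - 3)*(v - 1)*(v + 1)*(v - 5)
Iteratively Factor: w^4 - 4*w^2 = (w)*(w^3 - 4*w) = w*(w + 2)*(w^2 - 2*w) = w*(w - 2)*(w + 2)*(w)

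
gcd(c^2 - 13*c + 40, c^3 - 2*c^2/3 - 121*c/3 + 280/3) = c - 5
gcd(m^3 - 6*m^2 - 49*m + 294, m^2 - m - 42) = m - 7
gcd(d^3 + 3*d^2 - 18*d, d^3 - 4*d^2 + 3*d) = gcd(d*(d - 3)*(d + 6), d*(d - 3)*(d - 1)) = d^2 - 3*d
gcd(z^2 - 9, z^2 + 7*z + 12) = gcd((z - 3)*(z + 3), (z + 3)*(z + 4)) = z + 3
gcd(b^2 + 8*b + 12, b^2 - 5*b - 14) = b + 2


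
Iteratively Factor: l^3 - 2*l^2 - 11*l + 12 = (l + 3)*(l^2 - 5*l + 4) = (l - 1)*(l + 3)*(l - 4)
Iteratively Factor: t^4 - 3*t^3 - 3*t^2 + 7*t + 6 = (t - 3)*(t^3 - 3*t - 2) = (t - 3)*(t + 1)*(t^2 - t - 2) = (t - 3)*(t - 2)*(t + 1)*(t + 1)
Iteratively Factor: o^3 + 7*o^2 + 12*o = (o + 3)*(o^2 + 4*o) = (o + 3)*(o + 4)*(o)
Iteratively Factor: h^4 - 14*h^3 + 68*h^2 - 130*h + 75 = (h - 5)*(h^3 - 9*h^2 + 23*h - 15) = (h - 5)*(h - 3)*(h^2 - 6*h + 5) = (h - 5)^2*(h - 3)*(h - 1)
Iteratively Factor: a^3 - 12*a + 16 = (a + 4)*(a^2 - 4*a + 4) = (a - 2)*(a + 4)*(a - 2)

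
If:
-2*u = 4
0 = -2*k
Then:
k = 0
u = -2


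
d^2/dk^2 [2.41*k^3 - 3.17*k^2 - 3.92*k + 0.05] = 14.46*k - 6.34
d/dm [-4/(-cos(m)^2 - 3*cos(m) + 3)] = 4*(2*cos(m) + 3)*sin(m)/(cos(m)^2 + 3*cos(m) - 3)^2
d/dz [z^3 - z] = 3*z^2 - 1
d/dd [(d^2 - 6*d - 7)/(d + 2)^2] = 2*(5*d + 1)/(d^3 + 6*d^2 + 12*d + 8)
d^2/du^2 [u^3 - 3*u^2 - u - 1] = 6*u - 6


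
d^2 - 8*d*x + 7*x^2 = (d - 7*x)*(d - x)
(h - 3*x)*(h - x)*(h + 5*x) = h^3 + h^2*x - 17*h*x^2 + 15*x^3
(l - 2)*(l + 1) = l^2 - l - 2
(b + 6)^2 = b^2 + 12*b + 36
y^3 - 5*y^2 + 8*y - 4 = (y - 2)^2*(y - 1)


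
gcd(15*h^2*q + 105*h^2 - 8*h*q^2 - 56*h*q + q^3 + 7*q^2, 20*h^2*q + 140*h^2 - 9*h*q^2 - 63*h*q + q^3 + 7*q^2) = -5*h*q - 35*h + q^2 + 7*q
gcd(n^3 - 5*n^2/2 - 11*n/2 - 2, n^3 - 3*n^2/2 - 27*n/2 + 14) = n - 4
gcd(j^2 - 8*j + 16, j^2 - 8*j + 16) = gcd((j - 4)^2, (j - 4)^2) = j^2 - 8*j + 16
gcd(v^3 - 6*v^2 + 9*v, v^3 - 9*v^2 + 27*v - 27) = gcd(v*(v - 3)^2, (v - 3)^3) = v^2 - 6*v + 9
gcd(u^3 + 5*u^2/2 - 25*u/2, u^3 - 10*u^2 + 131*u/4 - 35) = u - 5/2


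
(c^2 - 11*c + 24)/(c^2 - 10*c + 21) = (c - 8)/(c - 7)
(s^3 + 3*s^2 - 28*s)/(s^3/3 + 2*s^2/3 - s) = 3*(s^2 + 3*s - 28)/(s^2 + 2*s - 3)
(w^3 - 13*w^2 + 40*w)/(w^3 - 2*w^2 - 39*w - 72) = w*(w - 5)/(w^2 + 6*w + 9)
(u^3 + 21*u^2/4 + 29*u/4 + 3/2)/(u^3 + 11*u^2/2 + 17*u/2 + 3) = (4*u + 1)/(2*(2*u + 1))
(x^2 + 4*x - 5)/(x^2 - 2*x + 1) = (x + 5)/(x - 1)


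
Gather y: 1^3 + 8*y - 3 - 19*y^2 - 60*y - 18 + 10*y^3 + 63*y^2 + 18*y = 10*y^3 + 44*y^2 - 34*y - 20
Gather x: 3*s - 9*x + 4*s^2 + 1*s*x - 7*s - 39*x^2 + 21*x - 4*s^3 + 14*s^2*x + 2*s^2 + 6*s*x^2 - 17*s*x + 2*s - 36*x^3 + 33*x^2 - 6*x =-4*s^3 + 6*s^2 - 2*s - 36*x^3 + x^2*(6*s - 6) + x*(14*s^2 - 16*s + 6)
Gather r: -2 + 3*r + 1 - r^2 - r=-r^2 + 2*r - 1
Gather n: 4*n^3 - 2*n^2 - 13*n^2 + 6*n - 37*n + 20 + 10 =4*n^3 - 15*n^2 - 31*n + 30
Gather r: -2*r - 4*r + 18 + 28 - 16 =30 - 6*r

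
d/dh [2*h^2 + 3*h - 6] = 4*h + 3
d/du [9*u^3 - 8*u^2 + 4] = u*(27*u - 16)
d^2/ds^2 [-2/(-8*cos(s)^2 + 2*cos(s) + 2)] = (64*sin(s)^4 - 49*sin(s)^2 + 14*cos(s) - 3*cos(3*s) - 25)/(4*sin(s)^2 + cos(s) - 3)^3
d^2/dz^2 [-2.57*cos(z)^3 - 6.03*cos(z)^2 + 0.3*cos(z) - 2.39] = 1.6275*cos(z) + 12.06*cos(2*z) + 5.7825*cos(3*z)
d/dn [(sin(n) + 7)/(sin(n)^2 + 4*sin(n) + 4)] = -(sin(n) + 12)*cos(n)/(sin(n) + 2)^3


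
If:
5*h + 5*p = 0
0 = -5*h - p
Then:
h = 0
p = 0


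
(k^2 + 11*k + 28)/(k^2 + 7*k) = (k + 4)/k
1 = 1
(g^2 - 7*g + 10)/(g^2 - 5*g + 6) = (g - 5)/(g - 3)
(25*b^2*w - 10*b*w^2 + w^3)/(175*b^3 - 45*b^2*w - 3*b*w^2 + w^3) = w/(7*b + w)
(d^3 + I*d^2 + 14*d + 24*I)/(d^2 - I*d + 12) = d + 2*I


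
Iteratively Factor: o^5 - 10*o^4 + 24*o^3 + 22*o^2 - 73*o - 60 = (o + 1)*(o^4 - 11*o^3 + 35*o^2 - 13*o - 60) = (o + 1)^2*(o^3 - 12*o^2 + 47*o - 60) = (o - 5)*(o + 1)^2*(o^2 - 7*o + 12) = (o - 5)*(o - 3)*(o + 1)^2*(o - 4)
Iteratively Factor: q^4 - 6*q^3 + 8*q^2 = (q - 2)*(q^3 - 4*q^2) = q*(q - 2)*(q^2 - 4*q) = q*(q - 4)*(q - 2)*(q)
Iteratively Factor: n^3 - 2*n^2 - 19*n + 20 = (n + 4)*(n^2 - 6*n + 5) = (n - 1)*(n + 4)*(n - 5)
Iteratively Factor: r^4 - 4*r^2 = (r)*(r^3 - 4*r) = r*(r + 2)*(r^2 - 2*r) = r*(r - 2)*(r + 2)*(r)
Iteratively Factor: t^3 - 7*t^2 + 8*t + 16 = (t - 4)*(t^2 - 3*t - 4) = (t - 4)*(t + 1)*(t - 4)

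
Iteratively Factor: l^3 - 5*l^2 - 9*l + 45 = (l - 5)*(l^2 - 9) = (l - 5)*(l - 3)*(l + 3)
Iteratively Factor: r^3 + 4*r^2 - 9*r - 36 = (r + 4)*(r^2 - 9) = (r - 3)*(r + 4)*(r + 3)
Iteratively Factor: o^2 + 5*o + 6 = (o + 2)*(o + 3)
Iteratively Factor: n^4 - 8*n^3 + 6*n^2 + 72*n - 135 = (n - 5)*(n^3 - 3*n^2 - 9*n + 27) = (n - 5)*(n - 3)*(n^2 - 9) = (n - 5)*(n - 3)^2*(n + 3)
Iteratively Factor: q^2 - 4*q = (q)*(q - 4)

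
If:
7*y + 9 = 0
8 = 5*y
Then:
No Solution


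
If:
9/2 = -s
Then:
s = -9/2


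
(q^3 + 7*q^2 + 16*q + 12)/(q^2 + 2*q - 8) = (q^3 + 7*q^2 + 16*q + 12)/(q^2 + 2*q - 8)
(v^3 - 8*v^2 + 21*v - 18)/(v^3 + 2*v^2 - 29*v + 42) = (v - 3)/(v + 7)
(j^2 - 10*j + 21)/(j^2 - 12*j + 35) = (j - 3)/(j - 5)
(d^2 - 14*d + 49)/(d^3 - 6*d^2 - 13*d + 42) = (d - 7)/(d^2 + d - 6)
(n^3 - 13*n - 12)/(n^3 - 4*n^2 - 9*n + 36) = (n + 1)/(n - 3)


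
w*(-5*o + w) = -5*o*w + w^2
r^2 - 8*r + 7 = (r - 7)*(r - 1)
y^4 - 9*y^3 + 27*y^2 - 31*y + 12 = (y - 4)*(y - 3)*(y - 1)^2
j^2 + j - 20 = (j - 4)*(j + 5)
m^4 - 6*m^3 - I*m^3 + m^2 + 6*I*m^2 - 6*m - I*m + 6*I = (m - 6)*(m - I)^2*(m + I)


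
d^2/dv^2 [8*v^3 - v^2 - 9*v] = 48*v - 2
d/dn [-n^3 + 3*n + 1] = 3 - 3*n^2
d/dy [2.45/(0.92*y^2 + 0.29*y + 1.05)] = (-4.508*y - 0.7105)/(0.92*y^2 + 0.29*y + 1.05)^2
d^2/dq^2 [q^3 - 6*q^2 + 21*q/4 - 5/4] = 6*q - 12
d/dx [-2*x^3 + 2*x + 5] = 2 - 6*x^2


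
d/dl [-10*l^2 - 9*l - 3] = -20*l - 9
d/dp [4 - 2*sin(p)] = -2*cos(p)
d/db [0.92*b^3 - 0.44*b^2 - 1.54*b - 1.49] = 2.76*b^2 - 0.88*b - 1.54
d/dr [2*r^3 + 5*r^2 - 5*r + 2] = 6*r^2 + 10*r - 5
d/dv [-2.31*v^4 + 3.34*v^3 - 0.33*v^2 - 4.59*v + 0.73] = -9.24*v^3 + 10.02*v^2 - 0.66*v - 4.59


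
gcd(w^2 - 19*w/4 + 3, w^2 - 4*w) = w - 4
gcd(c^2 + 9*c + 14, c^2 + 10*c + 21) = c + 7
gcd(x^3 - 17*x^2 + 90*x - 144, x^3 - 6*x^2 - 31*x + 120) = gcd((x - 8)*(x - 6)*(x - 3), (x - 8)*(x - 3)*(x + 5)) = x^2 - 11*x + 24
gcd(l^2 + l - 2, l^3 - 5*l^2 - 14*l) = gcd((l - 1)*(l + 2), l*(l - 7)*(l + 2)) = l + 2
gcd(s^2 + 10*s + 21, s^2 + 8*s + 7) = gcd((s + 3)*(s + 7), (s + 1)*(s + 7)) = s + 7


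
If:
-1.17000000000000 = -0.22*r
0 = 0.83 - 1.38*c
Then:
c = 0.60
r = 5.32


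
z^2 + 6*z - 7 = (z - 1)*(z + 7)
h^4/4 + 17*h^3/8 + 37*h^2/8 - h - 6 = (h/4 + 1)*(h - 1)*(h + 3/2)*(h + 4)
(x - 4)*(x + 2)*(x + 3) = x^3 + x^2 - 14*x - 24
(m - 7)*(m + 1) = m^2 - 6*m - 7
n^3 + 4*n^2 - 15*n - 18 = (n - 3)*(n + 1)*(n + 6)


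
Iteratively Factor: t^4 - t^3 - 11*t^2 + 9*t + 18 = (t - 3)*(t^3 + 2*t^2 - 5*t - 6) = (t - 3)*(t - 2)*(t^2 + 4*t + 3) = (t - 3)*(t - 2)*(t + 3)*(t + 1)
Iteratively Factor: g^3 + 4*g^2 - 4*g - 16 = (g + 4)*(g^2 - 4) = (g + 2)*(g + 4)*(g - 2)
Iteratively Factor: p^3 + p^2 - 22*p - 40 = (p + 4)*(p^2 - 3*p - 10) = (p + 2)*(p + 4)*(p - 5)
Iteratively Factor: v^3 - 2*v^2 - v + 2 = (v - 1)*(v^2 - v - 2) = (v - 2)*(v - 1)*(v + 1)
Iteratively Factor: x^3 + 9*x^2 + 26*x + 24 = (x + 2)*(x^2 + 7*x + 12) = (x + 2)*(x + 3)*(x + 4)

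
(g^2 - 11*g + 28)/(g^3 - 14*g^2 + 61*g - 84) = 1/(g - 3)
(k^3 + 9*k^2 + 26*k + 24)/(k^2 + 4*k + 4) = (k^2 + 7*k + 12)/(k + 2)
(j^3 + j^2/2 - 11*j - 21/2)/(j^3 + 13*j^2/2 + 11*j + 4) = (2*j^3 + j^2 - 22*j - 21)/(2*j^3 + 13*j^2 + 22*j + 8)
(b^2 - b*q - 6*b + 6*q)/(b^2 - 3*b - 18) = (b - q)/(b + 3)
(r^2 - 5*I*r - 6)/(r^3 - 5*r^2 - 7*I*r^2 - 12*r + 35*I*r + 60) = (r - 2*I)/(r^2 - r*(5 + 4*I) + 20*I)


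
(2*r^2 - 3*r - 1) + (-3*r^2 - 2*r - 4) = -r^2 - 5*r - 5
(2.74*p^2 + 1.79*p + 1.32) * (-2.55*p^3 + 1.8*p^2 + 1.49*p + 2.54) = -6.987*p^5 + 0.367500000000001*p^4 + 3.9386*p^3 + 12.0027*p^2 + 6.5134*p + 3.3528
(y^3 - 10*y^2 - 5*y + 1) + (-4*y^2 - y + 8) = y^3 - 14*y^2 - 6*y + 9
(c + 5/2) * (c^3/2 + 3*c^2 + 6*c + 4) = c^4/2 + 17*c^3/4 + 27*c^2/2 + 19*c + 10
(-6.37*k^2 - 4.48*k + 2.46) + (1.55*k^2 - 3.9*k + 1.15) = -4.82*k^2 - 8.38*k + 3.61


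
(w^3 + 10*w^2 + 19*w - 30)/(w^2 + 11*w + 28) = (w^3 + 10*w^2 + 19*w - 30)/(w^2 + 11*w + 28)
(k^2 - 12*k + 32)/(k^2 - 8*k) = (k - 4)/k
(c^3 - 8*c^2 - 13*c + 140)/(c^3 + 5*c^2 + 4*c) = (c^2 - 12*c + 35)/(c*(c + 1))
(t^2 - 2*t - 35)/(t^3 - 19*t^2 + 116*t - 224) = (t + 5)/(t^2 - 12*t + 32)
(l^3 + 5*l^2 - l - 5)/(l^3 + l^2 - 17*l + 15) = (l + 1)/(l - 3)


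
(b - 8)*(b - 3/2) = b^2 - 19*b/2 + 12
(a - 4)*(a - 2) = a^2 - 6*a + 8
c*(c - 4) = c^2 - 4*c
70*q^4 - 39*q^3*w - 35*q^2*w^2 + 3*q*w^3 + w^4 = (-5*q + w)*(-q + w)*(2*q + w)*(7*q + w)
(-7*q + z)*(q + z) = -7*q^2 - 6*q*z + z^2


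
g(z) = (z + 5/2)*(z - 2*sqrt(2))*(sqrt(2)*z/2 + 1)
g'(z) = sqrt(2)*(z + 5/2)*(z - 2*sqrt(2))/2 + (z + 5/2)*(sqrt(2)*z/2 + 1) + (z - 2*sqrt(2))*(sqrt(2)*z/2 + 1)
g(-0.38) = -4.97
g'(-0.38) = -5.61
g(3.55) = 15.32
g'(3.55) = 26.86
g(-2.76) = -1.38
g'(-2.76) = 6.59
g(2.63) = -2.91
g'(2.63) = 13.38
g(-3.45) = -8.59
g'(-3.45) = 14.62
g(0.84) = -10.59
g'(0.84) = -2.54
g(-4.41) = -29.29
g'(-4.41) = 29.16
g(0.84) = -10.59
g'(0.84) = -2.54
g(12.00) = 1261.43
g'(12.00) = 318.57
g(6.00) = 141.33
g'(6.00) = 80.25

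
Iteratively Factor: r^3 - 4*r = (r)*(r^2 - 4) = r*(r + 2)*(r - 2)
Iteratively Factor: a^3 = (a)*(a^2) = a^2*(a)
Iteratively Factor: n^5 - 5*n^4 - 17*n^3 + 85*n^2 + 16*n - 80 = (n - 4)*(n^4 - n^3 - 21*n^2 + n + 20) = (n - 4)*(n + 1)*(n^3 - 2*n^2 - 19*n + 20) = (n - 5)*(n - 4)*(n + 1)*(n^2 + 3*n - 4) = (n - 5)*(n - 4)*(n - 1)*(n + 1)*(n + 4)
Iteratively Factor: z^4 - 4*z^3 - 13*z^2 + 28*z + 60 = (z + 2)*(z^3 - 6*z^2 - z + 30) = (z - 5)*(z + 2)*(z^2 - z - 6) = (z - 5)*(z - 3)*(z + 2)*(z + 2)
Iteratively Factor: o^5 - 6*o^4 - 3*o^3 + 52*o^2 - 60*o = (o + 3)*(o^4 - 9*o^3 + 24*o^2 - 20*o) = (o - 2)*(o + 3)*(o^3 - 7*o^2 + 10*o) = (o - 5)*(o - 2)*(o + 3)*(o^2 - 2*o) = o*(o - 5)*(o - 2)*(o + 3)*(o - 2)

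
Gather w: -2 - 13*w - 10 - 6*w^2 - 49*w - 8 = -6*w^2 - 62*w - 20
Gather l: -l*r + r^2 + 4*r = -l*r + r^2 + 4*r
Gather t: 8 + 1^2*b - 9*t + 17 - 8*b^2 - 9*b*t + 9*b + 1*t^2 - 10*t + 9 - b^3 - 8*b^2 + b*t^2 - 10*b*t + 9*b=-b^3 - 16*b^2 + 19*b + t^2*(b + 1) + t*(-19*b - 19) + 34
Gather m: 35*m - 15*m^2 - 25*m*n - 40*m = -15*m^2 + m*(-25*n - 5)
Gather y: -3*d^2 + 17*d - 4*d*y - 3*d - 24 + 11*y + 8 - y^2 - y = -3*d^2 + 14*d - y^2 + y*(10 - 4*d) - 16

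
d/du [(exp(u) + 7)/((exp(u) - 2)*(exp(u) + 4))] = (-exp(2*u) - 14*exp(u) - 22)*exp(u)/(exp(4*u) + 4*exp(3*u) - 12*exp(2*u) - 32*exp(u) + 64)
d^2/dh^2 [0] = 0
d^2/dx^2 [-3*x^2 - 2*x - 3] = -6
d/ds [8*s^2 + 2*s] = 16*s + 2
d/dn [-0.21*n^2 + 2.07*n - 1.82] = 2.07 - 0.42*n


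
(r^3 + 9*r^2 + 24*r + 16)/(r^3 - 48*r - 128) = (r + 1)/(r - 8)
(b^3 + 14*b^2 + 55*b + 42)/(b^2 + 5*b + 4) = (b^2 + 13*b + 42)/(b + 4)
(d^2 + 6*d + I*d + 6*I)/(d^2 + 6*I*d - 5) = (d + 6)/(d + 5*I)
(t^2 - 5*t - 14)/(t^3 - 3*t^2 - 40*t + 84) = (t + 2)/(t^2 + 4*t - 12)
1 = 1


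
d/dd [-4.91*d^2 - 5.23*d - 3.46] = -9.82*d - 5.23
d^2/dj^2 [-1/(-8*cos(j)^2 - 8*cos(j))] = (-(1 - cos(2*j))^2 + 15*cos(j)/4 - 3*cos(2*j)/2 - 3*cos(3*j)/4 + 9/2)/(8*(cos(j) + 1)^3*cos(j)^3)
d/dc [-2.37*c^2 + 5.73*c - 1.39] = 5.73 - 4.74*c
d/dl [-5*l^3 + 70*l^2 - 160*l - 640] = -15*l^2 + 140*l - 160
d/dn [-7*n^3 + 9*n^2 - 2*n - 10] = -21*n^2 + 18*n - 2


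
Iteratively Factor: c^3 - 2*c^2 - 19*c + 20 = (c - 1)*(c^2 - c - 20) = (c - 1)*(c + 4)*(c - 5)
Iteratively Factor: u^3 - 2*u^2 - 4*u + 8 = (u + 2)*(u^2 - 4*u + 4) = (u - 2)*(u + 2)*(u - 2)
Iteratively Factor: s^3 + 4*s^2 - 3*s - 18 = (s + 3)*(s^2 + s - 6) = (s + 3)^2*(s - 2)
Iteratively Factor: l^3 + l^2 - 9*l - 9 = (l + 1)*(l^2 - 9) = (l - 3)*(l + 1)*(l + 3)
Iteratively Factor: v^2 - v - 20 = (v - 5)*(v + 4)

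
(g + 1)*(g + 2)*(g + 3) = g^3 + 6*g^2 + 11*g + 6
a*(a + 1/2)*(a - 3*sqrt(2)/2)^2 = a^4 - 3*sqrt(2)*a^3 + a^3/2 - 3*sqrt(2)*a^2/2 + 9*a^2/2 + 9*a/4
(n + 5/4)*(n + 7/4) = n^2 + 3*n + 35/16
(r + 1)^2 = r^2 + 2*r + 1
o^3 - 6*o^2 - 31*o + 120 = (o - 8)*(o - 3)*(o + 5)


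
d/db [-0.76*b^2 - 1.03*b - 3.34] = -1.52*b - 1.03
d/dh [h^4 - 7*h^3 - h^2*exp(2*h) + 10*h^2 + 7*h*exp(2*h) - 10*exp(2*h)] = 4*h^3 - 2*h^2*exp(2*h) - 21*h^2 + 12*h*exp(2*h) + 20*h - 13*exp(2*h)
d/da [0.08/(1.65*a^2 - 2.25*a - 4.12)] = (0.18 - 0.264*a)/(-1.65*a^2 + 2.25*a + 4.12)^2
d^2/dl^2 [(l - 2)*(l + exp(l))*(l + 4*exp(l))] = 5*l^2*exp(l) + 16*l*exp(2*l) + 10*l*exp(l) + 6*l - 16*exp(2*l) - 10*exp(l) - 4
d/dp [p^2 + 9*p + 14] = 2*p + 9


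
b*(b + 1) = b^2 + b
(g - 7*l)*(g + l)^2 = g^3 - 5*g^2*l - 13*g*l^2 - 7*l^3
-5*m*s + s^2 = s*(-5*m + s)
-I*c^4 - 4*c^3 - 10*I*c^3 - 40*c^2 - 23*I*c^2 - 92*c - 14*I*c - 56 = (c + 2)*(c + 7)*(c - 4*I)*(-I*c - I)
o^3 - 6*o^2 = o^2*(o - 6)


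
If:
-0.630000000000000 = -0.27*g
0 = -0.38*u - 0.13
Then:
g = 2.33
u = -0.34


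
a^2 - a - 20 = (a - 5)*(a + 4)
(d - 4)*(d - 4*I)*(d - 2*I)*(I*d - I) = I*d^4 + 6*d^3 - 5*I*d^3 - 30*d^2 - 4*I*d^2 + 24*d + 40*I*d - 32*I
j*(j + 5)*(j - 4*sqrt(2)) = j^3 - 4*sqrt(2)*j^2 + 5*j^2 - 20*sqrt(2)*j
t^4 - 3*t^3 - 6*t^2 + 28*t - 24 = (t - 2)^3*(t + 3)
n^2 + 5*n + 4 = (n + 1)*(n + 4)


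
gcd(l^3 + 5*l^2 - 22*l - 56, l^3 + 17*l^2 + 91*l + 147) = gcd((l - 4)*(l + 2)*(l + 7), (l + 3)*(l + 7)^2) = l + 7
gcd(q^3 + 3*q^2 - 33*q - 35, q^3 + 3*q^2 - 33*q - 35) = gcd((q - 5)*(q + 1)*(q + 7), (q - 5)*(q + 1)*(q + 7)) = q^3 + 3*q^2 - 33*q - 35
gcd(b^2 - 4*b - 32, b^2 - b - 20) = b + 4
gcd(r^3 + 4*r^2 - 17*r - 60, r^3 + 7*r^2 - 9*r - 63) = r + 3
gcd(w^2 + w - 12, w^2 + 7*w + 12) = w + 4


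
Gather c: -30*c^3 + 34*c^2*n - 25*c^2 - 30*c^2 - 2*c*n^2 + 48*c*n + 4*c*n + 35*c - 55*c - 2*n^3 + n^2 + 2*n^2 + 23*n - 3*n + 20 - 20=-30*c^3 + c^2*(34*n - 55) + c*(-2*n^2 + 52*n - 20) - 2*n^3 + 3*n^2 + 20*n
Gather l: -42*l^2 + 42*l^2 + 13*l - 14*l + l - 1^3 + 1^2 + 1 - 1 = 0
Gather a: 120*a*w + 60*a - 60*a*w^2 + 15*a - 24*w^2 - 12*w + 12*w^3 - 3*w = a*(-60*w^2 + 120*w + 75) + 12*w^3 - 24*w^2 - 15*w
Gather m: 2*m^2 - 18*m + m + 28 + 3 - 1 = 2*m^2 - 17*m + 30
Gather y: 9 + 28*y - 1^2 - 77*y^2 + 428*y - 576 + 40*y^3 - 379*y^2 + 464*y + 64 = 40*y^3 - 456*y^2 + 920*y - 504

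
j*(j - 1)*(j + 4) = j^3 + 3*j^2 - 4*j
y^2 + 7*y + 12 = (y + 3)*(y + 4)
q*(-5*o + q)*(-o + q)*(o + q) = 5*o^3*q - o^2*q^2 - 5*o*q^3 + q^4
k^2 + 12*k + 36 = (k + 6)^2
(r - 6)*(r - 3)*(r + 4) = r^3 - 5*r^2 - 18*r + 72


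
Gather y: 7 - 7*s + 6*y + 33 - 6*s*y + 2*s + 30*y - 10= -5*s + y*(36 - 6*s) + 30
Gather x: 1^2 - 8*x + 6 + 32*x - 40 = 24*x - 33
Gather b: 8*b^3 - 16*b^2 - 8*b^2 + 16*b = 8*b^3 - 24*b^2 + 16*b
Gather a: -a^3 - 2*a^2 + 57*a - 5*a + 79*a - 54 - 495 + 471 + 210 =-a^3 - 2*a^2 + 131*a + 132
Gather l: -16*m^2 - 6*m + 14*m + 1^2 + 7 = -16*m^2 + 8*m + 8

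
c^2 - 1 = (c - 1)*(c + 1)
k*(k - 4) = k^2 - 4*k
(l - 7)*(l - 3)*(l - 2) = l^3 - 12*l^2 + 41*l - 42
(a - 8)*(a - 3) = a^2 - 11*a + 24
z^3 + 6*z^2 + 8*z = z*(z + 2)*(z + 4)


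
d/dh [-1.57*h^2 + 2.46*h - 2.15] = 2.46 - 3.14*h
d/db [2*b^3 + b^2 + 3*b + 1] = 6*b^2 + 2*b + 3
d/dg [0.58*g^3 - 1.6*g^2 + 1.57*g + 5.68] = 1.74*g^2 - 3.2*g + 1.57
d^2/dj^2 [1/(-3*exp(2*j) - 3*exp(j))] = ((exp(j) + 1)*(4*exp(j) + 1) - 2*(2*exp(j) + 1)^2)*exp(-j)/(3*(exp(j) + 1)^3)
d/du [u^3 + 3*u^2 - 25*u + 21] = 3*u^2 + 6*u - 25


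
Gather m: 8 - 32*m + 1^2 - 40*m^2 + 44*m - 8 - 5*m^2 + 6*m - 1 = -45*m^2 + 18*m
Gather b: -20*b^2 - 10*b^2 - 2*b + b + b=-30*b^2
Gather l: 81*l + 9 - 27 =81*l - 18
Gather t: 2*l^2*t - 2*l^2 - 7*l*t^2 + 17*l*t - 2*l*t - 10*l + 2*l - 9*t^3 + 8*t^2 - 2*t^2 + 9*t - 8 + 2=-2*l^2 - 8*l - 9*t^3 + t^2*(6 - 7*l) + t*(2*l^2 + 15*l + 9) - 6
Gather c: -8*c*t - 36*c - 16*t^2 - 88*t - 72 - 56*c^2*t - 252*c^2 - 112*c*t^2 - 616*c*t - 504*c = c^2*(-56*t - 252) + c*(-112*t^2 - 624*t - 540) - 16*t^2 - 88*t - 72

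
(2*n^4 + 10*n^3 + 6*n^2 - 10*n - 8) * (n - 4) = 2*n^5 + 2*n^4 - 34*n^3 - 34*n^2 + 32*n + 32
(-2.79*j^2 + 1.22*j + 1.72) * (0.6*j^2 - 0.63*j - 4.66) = -1.674*j^4 + 2.4897*j^3 + 13.2648*j^2 - 6.7688*j - 8.0152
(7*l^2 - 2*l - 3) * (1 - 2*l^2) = -14*l^4 + 4*l^3 + 13*l^2 - 2*l - 3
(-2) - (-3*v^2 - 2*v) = 3*v^2 + 2*v - 2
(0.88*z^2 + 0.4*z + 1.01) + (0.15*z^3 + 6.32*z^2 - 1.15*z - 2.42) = 0.15*z^3 + 7.2*z^2 - 0.75*z - 1.41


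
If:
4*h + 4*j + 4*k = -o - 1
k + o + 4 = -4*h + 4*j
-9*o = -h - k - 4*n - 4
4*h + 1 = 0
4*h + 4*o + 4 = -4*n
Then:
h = -1/4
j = 645/1072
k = -81/134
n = -51/67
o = 3/268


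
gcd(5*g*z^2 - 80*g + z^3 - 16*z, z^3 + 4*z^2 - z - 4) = z + 4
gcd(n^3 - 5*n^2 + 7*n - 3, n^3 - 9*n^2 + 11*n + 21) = n - 3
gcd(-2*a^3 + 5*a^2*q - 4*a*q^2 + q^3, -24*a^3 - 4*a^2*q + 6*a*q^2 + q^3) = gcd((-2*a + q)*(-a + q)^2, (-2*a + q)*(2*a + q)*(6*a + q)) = -2*a + q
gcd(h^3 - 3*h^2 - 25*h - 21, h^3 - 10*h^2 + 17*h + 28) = h^2 - 6*h - 7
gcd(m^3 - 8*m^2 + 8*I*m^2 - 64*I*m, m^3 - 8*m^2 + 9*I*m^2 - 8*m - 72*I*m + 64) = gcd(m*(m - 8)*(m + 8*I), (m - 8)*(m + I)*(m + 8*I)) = m^2 + m*(-8 + 8*I) - 64*I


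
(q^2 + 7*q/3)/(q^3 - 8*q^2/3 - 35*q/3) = 1/(q - 5)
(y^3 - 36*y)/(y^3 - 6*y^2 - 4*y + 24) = y*(y + 6)/(y^2 - 4)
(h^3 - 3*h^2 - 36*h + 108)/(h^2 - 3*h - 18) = (h^2 + 3*h - 18)/(h + 3)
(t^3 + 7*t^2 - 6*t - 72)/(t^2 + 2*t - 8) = (t^2 + 3*t - 18)/(t - 2)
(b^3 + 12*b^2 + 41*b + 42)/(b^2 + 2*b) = b + 10 + 21/b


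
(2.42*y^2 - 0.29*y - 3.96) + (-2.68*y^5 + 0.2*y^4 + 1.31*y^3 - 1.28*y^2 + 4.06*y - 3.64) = -2.68*y^5 + 0.2*y^4 + 1.31*y^3 + 1.14*y^2 + 3.77*y - 7.6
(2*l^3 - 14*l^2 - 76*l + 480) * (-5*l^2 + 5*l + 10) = -10*l^5 + 80*l^4 + 330*l^3 - 2920*l^2 + 1640*l + 4800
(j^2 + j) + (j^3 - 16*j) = j^3 + j^2 - 15*j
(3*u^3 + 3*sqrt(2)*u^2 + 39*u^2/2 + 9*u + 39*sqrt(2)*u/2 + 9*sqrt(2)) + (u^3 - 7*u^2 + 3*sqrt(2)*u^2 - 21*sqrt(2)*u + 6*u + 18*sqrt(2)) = 4*u^3 + 6*sqrt(2)*u^2 + 25*u^2/2 - 3*sqrt(2)*u/2 + 15*u + 27*sqrt(2)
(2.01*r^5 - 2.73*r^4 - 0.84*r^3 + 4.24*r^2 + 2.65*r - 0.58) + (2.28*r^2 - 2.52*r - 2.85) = 2.01*r^5 - 2.73*r^4 - 0.84*r^3 + 6.52*r^2 + 0.13*r - 3.43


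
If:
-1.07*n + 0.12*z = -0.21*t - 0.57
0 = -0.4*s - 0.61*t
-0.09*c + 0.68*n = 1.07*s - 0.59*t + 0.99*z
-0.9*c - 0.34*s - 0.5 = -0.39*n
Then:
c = 0.313012495642341*z - 0.437456188762367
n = 0.19063972809022*z + 0.49924340590693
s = 0.260045582911273 - 0.609887506243886*z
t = 0.399926233602548*z - 0.17052169371231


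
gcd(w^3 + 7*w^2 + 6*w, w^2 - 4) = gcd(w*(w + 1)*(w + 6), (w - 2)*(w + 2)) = 1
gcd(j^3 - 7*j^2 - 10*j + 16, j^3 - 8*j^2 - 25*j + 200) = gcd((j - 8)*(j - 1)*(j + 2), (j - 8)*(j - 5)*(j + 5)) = j - 8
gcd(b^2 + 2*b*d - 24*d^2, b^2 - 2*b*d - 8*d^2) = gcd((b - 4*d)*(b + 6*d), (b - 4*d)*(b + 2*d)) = b - 4*d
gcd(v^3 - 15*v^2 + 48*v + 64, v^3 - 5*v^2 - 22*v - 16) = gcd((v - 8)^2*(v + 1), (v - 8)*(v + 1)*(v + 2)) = v^2 - 7*v - 8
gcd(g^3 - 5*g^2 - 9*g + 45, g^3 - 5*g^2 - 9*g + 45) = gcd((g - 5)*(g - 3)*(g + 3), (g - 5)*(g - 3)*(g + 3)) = g^3 - 5*g^2 - 9*g + 45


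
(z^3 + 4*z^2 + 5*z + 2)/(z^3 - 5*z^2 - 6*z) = (z^2 + 3*z + 2)/(z*(z - 6))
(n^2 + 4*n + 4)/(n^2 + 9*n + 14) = (n + 2)/(n + 7)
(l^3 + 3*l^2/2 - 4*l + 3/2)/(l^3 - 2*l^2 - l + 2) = (l^2 + 5*l/2 - 3/2)/(l^2 - l - 2)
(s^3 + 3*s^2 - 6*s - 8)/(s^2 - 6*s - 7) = (s^2 + 2*s - 8)/(s - 7)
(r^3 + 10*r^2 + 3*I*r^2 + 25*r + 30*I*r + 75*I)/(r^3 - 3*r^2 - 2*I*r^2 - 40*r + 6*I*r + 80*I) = (r^2 + r*(5 + 3*I) + 15*I)/(r^2 - 2*r*(4 + I) + 16*I)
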